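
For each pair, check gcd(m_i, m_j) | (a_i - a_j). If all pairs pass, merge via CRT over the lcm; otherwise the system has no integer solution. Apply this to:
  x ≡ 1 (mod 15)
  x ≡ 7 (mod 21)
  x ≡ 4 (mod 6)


Moduli 15, 21, 6 are not pairwise coprime, so CRT works modulo lcm(m_i) when all pairwise compatibility conditions hold.
Pairwise compatibility: gcd(m_i, m_j) must divide a_i - a_j for every pair.
Merge one congruence at a time:
  Start: x ≡ 1 (mod 15).
  Combine with x ≡ 7 (mod 21): gcd(15, 21) = 3; 7 - 1 = 6, which IS divisible by 3, so compatible.
    Write x = 1 + 15·t and substitute into x ≡ 7 (mod 21): 15·t ≡ 7 − 1 = 6 (mod 21).
    Divide the congruence (and modulus) by g = 3: 5·t ≡ 2 (mod 7).
    The inverse of 5 mod 7 is 3 (since 5·3 = 15 = 2·7 + 1), so t ≡ 3·2 = 6 ≡ 6 (mod 7).
    Then x = 1 + 15·6 = 91, valid modulo lcm(15, 21) = 105: x ≡ 91 (mod 105).
  Combine with x ≡ 4 (mod 6): gcd(105, 6) = 3; 4 - 91 = -87, which IS divisible by 3, so compatible.
    Write x = 91 + 105·t and substitute into x ≡ 4 (mod 6): 105·t ≡ 4 − 91 = -87 (mod 6).
    Divide the congruence (and modulus) by g = 3: 35·t ≡ -29 (mod 2).
    Reduce coefficients mod 2: 1·t ≡ 1 (mod 2).
    So t ≡ 1 (mod 2).
    Then x = 91 + 105·1 = 196, valid modulo lcm(105, 6) = 210: x ≡ 196 (mod 210).
Verify: 196 mod 15 = 1, 196 mod 21 = 7, 196 mod 6 = 4.

x ≡ 196 (mod 210).


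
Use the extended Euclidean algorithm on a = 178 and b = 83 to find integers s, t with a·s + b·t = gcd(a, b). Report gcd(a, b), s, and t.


Euclidean algorithm on (178, 83) — divide until remainder is 0:
  178 = 2 · 83 + 12
  83 = 6 · 12 + 11
  12 = 1 · 11 + 1
  11 = 11 · 1 + 0
gcd(178, 83) = 1.
Track Bezout coefficients alongside the remainders: start with r₀ = 178 = a·1 + b·0 (s = 1, t = 0) and r₁ = 83 = a·0 + b·1 (s = 0, t = 1); each new remainder r_{k+1} = r_{k-1} − q_k·r_k inherits s_{k+1} = s_{k-1} − q_k·s_k, t_{k+1} = t_{k-1} − q_k·t_k, so r_k = a·s_k + b·t_k at every step:
  q = 2: r = 12, s = 1 − 2·0 = 1, t = 0 − 2·1 = -2  (check: 178·1 + 83·(-2) = 12)
  q = 6: r = 11, s = 0 − 6·1 = -6, t = 1 − 6·(-2) = 13  (check: 178·(-6) + 83·13 = 11)
  q = 1: r = 1, s = 1 − 1·(-6) = 7, t = -2 − 1·13 = -15  (check: 178·7 + 83·(-15) = 1)
The row with r = 1 (the gcd) gives the Bezout coefficients s = 7, t = -15.
Result: 178 · (7) + 83 · (-15) = 1.

gcd(178, 83) = 1; s = 7, t = -15 (check: 178·7 + 83·(-15) = 1).


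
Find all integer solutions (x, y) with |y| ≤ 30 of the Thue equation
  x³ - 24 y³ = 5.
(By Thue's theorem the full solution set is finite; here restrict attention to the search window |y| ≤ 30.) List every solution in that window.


The equation is x³ - 24y³ = 5. For fixed y, x³ = 24·y³ + 5, so a solution requires the RHS to be a perfect cube.
Strategy: iterate y from -30 to 30, compute RHS = 24·y³ + 5, and check whether it is a (positive or negative) perfect cube.
Check small values of y:
  y = 0: RHS = 5 is not a perfect cube.
  y = 1: RHS = 29 is not a perfect cube.
  y = -1: RHS = -19 is not a perfect cube.
  y = 2: RHS = 197 is not a perfect cube.
  y = -2: RHS = -187 is not a perfect cube.
  y = 3: RHS = 653 is not a perfect cube.
  y = -3: RHS = -643 is not a perfect cube.
Continuing the search up to |y| = 30 finds no solutions either.
No (x, y) in the scanned range satisfies the equation.

No integer solutions with |y| ≤ 30.


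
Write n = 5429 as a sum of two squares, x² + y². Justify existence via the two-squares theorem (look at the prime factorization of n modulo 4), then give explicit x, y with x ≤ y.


Step 1: Factor n = 5429 = 61 · 89.
Step 2: Check the mod-4 condition on each prime factor: 61 ≡ 1 (mod 4), exponent 1; 89 ≡ 1 (mod 4), exponent 1.
All primes ≡ 3 (mod 4) appear to even exponent (or don't appear), so by the two-squares theorem n IS expressible as a sum of two squares.
Step 3: Build a representation. Here n = 61 · 89 is a product of primes ≡ 1 (mod 4). Each prime p ≡ 1 (mod 4) is itself a sum of two squares; find a² by testing p − a² for a perfect square:
  61: 61 − 1² = 60, 61 − 2² = 57, 61 − 3² = 52, 61 − 4² = 45, 61 − 5² = 36 = 6² ⇒ 61 = 5² + 6².
  89: 89 − 1² = 88, 89 − 2² = 85, 89 − 3² = 80, 89 − 4² = 73, 89 − 5² = 64 = 8² ⇒ 89 = 5² + 8².
  Combine using the Brahmagupta–Fibonacci identity (a² + b²)(c² + d²) = (ac − bd)² + (ad + bc)² = (ac + bd)² + (ad − bc)²:
  61 · 89 = 5429: from (5² + 6²)(5² + 8²), take (5·5 − 6·8, 5·8 + 6·5) = (25 − 48, 40 + 30) = (-23, 70); dropping signs (only squares matter) gives (23, 70); check 23² + 70² = 529 + 4900 = 5429 ✓.
Step 4: Order so x ≤ y and verify: 23² + 70² = 529 + 4900 = 5429 = n. ✓

n = 5429 = 23² + 70² (one valid representation with x ≤ y).


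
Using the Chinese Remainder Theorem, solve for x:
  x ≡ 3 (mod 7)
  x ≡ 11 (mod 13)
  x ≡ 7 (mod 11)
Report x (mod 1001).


Moduli 7, 13, 11 are pairwise coprime; by CRT there is a unique solution modulo M = 7 · 13 · 11 = 1001.
Solve pairwise, accumulating the modulus:
  Start with x ≡ 3 (mod 7).
  Combine with x ≡ 11 (mod 13): since gcd(7, 13) = 1, we get a unique residue mod 91.
    Write x = 3 + 7·t and substitute into x ≡ 11 (mod 13): 7·t ≡ 11 − 3 = 8 (mod 13).
    The inverse of 7 mod 13 is 2 (since 7·2 = 14 = 1·13 + 1), so t ≡ 2·8 = 16 ≡ 3 (mod 13).
    Then x = 3 + 7·3 = 24, valid modulo lcm(7, 13) = 91: x ≡ 24 (mod 91).
  Combine with x ≡ 7 (mod 11): since gcd(91, 11) = 1, we get a unique residue mod 1001.
    Write x = 24 + 91·t and substitute into x ≡ 7 (mod 11): 91·t ≡ 7 − 24 = -17 (mod 11).
    Reduce coefficients mod 11: 3·t ≡ 5 (mod 11).
    The inverse of 3 mod 11 is 4 (since 3·4 = 12 = 1·11 + 1), so t ≡ 4·5 = 20 ≡ 9 (mod 11).
    Then x = 24 + 91·9 = 843, valid modulo lcm(91, 11) = 1001: x ≡ 843 (mod 1001).
Verify: 843 mod 7 = 3 ✓, 843 mod 13 = 11 ✓, 843 mod 11 = 7 ✓.

x ≡ 843 (mod 1001).


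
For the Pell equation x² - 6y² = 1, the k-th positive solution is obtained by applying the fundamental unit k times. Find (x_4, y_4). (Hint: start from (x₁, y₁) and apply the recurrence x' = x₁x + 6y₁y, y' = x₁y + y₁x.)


Step 1: Find the fundamental solution (x₁, y₁) of x² - 6y² = 1.
  Expand √6 as a continued fraction. a₀ = ⌊√6⌋ = 2; iterate m_{k+1} = d_k·a_k − m_k, d_{k+1} = (6 − m_{k+1}²)/d_k, a_{k+1} = ⌊(a₀ + m_{k+1})/d_{k+1}⌋ (starting m₀ = 0, d₀ = 1), with convergents p_k = a_k·p_{k-1} + p_{k-2}, q_k = a_k·q_{k-1} + q_{k-2} (p₋₁ = 1, q₋₁ = 0):
  k = 0: a₀ = 2; p₀/q₀ = 2/1; p₀² − 6·q₀² = 4 − 6 = -2.
  k = 1: m = 2, d = 2, a = ⌊(2 + 2)/2⌋ = 2; p/q = (2·2 + 1)/(2·1 + 0) = 5/2; p² − 6·q² = 25 − 24 = 1.
  The first convergent with p² − 6·q² = 1 gives the fundamental solution (x₁, y₁) = (5, 2).
Step 2: Apply the recurrence (x_{n+1}, y_{n+1}) = (x₁x_n + 6y₁y_n, x₁y_n + y₁x_n) repeatedly.
  From (x_1, y_1) = (5, 2): x_2 = 5·5 + 6·2·2 = 49; y_2 = 5·2 + 2·5 = 20.
  From (x_2, y_2) = (49, 20): x_3 = 5·49 + 6·2·20 = 485; y_3 = 5·20 + 2·49 = 198.
  From (x_3, y_3) = (485, 198): x_4 = 5·485 + 6·2·198 = 4801; y_4 = 5·198 + 2·485 = 1960.
Step 3: Verify x_4² - 6·y_4² = 23049601 - 23049600 = 1 (should be 1). ✓

(x_1, y_1) = (5, 2); (x_4, y_4) = (4801, 1960).


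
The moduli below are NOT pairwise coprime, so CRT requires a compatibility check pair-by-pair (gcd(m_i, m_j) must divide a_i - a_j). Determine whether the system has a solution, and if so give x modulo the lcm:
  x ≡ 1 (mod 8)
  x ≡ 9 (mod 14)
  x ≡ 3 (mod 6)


Moduli 8, 14, 6 are not pairwise coprime, so CRT works modulo lcm(m_i) when all pairwise compatibility conditions hold.
Pairwise compatibility: gcd(m_i, m_j) must divide a_i - a_j for every pair.
Merge one congruence at a time:
  Start: x ≡ 1 (mod 8).
  Combine with x ≡ 9 (mod 14): gcd(8, 14) = 2; 9 - 1 = 8, which IS divisible by 2, so compatible.
    Write x = 1 + 8·t and substitute into x ≡ 9 (mod 14): 8·t ≡ 9 − 1 = 8 (mod 14).
    Divide the congruence (and modulus) by g = 2: 4·t ≡ 4 (mod 7).
    The inverse of 4 mod 7 is 2 (since 4·2 = 8 = 1·7 + 1), so t ≡ 2·4 = 8 ≡ 1 (mod 7).
    Then x = 1 + 8·1 = 9, valid modulo lcm(8, 14) = 56: x ≡ 9 (mod 56).
  Combine with x ≡ 3 (mod 6): gcd(56, 6) = 2; 3 - 9 = -6, which IS divisible by 2, so compatible.
    Write x = 9 + 56·t and substitute into x ≡ 3 (mod 6): 56·t ≡ 3 − 9 = -6 (mod 6).
    Divide the congruence (and modulus) by g = 2: 28·t ≡ -3 (mod 3).
    Reduce coefficients mod 3: 1·t ≡ 0 (mod 3).
    So t ≡ 0 (mod 3).
    Then x = 9 + 56·0 = 9, valid modulo lcm(56, 6) = 168: x ≡ 9 (mod 168).
Verify: 9 mod 8 = 1, 9 mod 14 = 9, 9 mod 6 = 3.

x ≡ 9 (mod 168).


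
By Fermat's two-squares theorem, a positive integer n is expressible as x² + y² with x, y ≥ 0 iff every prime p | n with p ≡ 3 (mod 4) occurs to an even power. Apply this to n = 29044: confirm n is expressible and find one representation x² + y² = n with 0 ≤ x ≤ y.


Step 1: Factor n = 29044 = 2^2 · 53 · 137.
Step 2: Check the mod-4 condition on each prime factor: 2 = 2 (special); 53 ≡ 1 (mod 4), exponent 1; 137 ≡ 1 (mod 4), exponent 1.
All primes ≡ 3 (mod 4) appear to even exponent (or don't appear), so by the two-squares theorem n IS expressible as a sum of two squares.
Step 3: Build a representation. Group n = k² · m with k = 2 and m = 53 · 137 = 7261 (a product of primes ≡ 1 (mod 4)); a representation of m scales to one of n via (k·x)² + (k·y)² = k²(x² + y²). Each prime p ≡ 1 (mod 4) is itself a sum of two squares; find a² by testing p − a² for a perfect square:
  53: 53 − 1² = 52, 53 − 2² = 49 = 7² ⇒ 53 = 2² + 7².
  137: 137 − 1² = 136, 137 − 2² = 133, 137 − 3² = 128, 137 − 4² = 121 = 11² ⇒ 137 = 4² + 11².
  Combine using the Brahmagupta–Fibonacci identity (a² + b²)(c² + d²) = (ac − bd)² + (ad + bc)² = (ac + bd)² + (ad − bc)²:
  53 · 137 = 7261: from (2² + 7²)(4² + 11²), take (2·4 − 7·11, 2·11 + 7·4) = (8 − 77, 22 + 28) = (-69, 50); dropping signs (only squares matter) gives (69, 50); check 69² + 50² = 4761 + 2500 = 7261 ✓.
  Scale by k = 2: (2·69, 2·50) = (138, 100).
Step 4: Order so x ≤ y and verify: 100² + 138² = 10000 + 19044 = 29044 = n. ✓

n = 29044 = 100² + 138² (one valid representation with x ≤ y).


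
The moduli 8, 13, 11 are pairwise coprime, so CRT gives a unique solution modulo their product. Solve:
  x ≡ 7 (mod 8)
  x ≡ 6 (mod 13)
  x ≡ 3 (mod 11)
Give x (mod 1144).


Moduli 8, 13, 11 are pairwise coprime; by CRT there is a unique solution modulo M = 8 · 13 · 11 = 1144.
Solve pairwise, accumulating the modulus:
  Start with x ≡ 7 (mod 8).
  Combine with x ≡ 6 (mod 13): since gcd(8, 13) = 1, we get a unique residue mod 104.
    Write x = 7 + 8·t and substitute into x ≡ 6 (mod 13): 8·t ≡ 6 − 7 = -1 (mod 13).
    Reduce coefficients mod 13: 8·t ≡ 12 (mod 13).
    The inverse of 8 mod 13 is 5 (since 8·5 = 40 = 3·13 + 1), so t ≡ 5·12 = 60 ≡ 8 (mod 13).
    Then x = 7 + 8·8 = 71, valid modulo lcm(8, 13) = 104: x ≡ 71 (mod 104).
  Combine with x ≡ 3 (mod 11): since gcd(104, 11) = 1, we get a unique residue mod 1144.
    Write x = 71 + 104·t and substitute into x ≡ 3 (mod 11): 104·t ≡ 3 − 71 = -68 (mod 11).
    Reduce coefficients mod 11: 5·t ≡ 9 (mod 11).
    The inverse of 5 mod 11 is 9 (since 5·9 = 45 = 4·11 + 1), so t ≡ 9·9 = 81 ≡ 4 (mod 11).
    Then x = 71 + 104·4 = 487, valid modulo lcm(104, 11) = 1144: x ≡ 487 (mod 1144).
Verify: 487 mod 8 = 7 ✓, 487 mod 13 = 6 ✓, 487 mod 11 = 3 ✓.

x ≡ 487 (mod 1144).


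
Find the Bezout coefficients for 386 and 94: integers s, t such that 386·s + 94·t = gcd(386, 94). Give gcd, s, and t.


Euclidean algorithm on (386, 94) — divide until remainder is 0:
  386 = 4 · 94 + 10
  94 = 9 · 10 + 4
  10 = 2 · 4 + 2
  4 = 2 · 2 + 0
gcd(386, 94) = 2.
Track Bezout coefficients alongside the remainders: start with r₀ = 386 = a·1 + b·0 (s = 1, t = 0) and r₁ = 94 = a·0 + b·1 (s = 0, t = 1); each new remainder r_{k+1} = r_{k-1} − q_k·r_k inherits s_{k+1} = s_{k-1} − q_k·s_k, t_{k+1} = t_{k-1} − q_k·t_k, so r_k = a·s_k + b·t_k at every step:
  q = 4: r = 10, s = 1 − 4·0 = 1, t = 0 − 4·1 = -4  (check: 386·1 + 94·(-4) = 10)
  q = 9: r = 4, s = 0 − 9·1 = -9, t = 1 − 9·(-4) = 37  (check: 386·(-9) + 94·37 = 4)
  q = 2: r = 2, s = 1 − 2·(-9) = 19, t = -4 − 2·37 = -78  (check: 386·19 + 94·(-78) = 2)
The row with r = 2 (the gcd) gives the Bezout coefficients s = 19, t = -78.
Result: 386 · (19) + 94 · (-78) = 2.

gcd(386, 94) = 2; s = 19, t = -78 (check: 386·19 + 94·(-78) = 2).


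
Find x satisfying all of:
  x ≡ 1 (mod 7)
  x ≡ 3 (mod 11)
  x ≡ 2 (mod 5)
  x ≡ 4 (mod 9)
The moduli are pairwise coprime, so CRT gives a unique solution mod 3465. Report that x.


Product of moduli M = 7 · 11 · 5 · 9 = 3465.
Merge one congruence at a time:
  Start: x ≡ 1 (mod 7).
  Combine with x ≡ 3 (mod 11); new modulus lcm = 77.
    Write x = 1 + 7·t and substitute into x ≡ 3 (mod 11): 7·t ≡ 3 − 1 = 2 (mod 11).
    The inverse of 7 mod 11 is 8 (since 7·8 = 56 = 5·11 + 1), so t ≡ 8·2 = 16 ≡ 5 (mod 11).
    Then x = 1 + 7·5 = 36, valid modulo lcm(7, 11) = 77: x ≡ 36 (mod 77).
  Combine with x ≡ 2 (mod 5); new modulus lcm = 385.
    Write x = 36 + 77·t and substitute into x ≡ 2 (mod 5): 77·t ≡ 2 − 36 = -34 (mod 5).
    Reduce coefficients mod 5: 2·t ≡ 1 (mod 5).
    The inverse of 2 mod 5 is 3 (since 2·3 = 6 = 1·5 + 1), so t ≡ 3·1 = 3 ≡ 3 (mod 5).
    Then x = 36 + 77·3 = 267, valid modulo lcm(77, 5) = 385: x ≡ 267 (mod 385).
  Combine with x ≡ 4 (mod 9); new modulus lcm = 3465.
    Write x = 267 + 385·t and substitute into x ≡ 4 (mod 9): 385·t ≡ 4 − 267 = -263 (mod 9).
    Reduce coefficients mod 9: 7·t ≡ 7 (mod 9).
    The inverse of 7 mod 9 is 4 (since 7·4 = 28 = 3·9 + 1), so t ≡ 4·7 = 28 ≡ 1 (mod 9).
    Then x = 267 + 385·1 = 652, valid modulo lcm(385, 9) = 3465: x ≡ 652 (mod 3465).
Verify against each original: 652 mod 7 = 1, 652 mod 11 = 3, 652 mod 5 = 2, 652 mod 9 = 4.

x ≡ 652 (mod 3465).


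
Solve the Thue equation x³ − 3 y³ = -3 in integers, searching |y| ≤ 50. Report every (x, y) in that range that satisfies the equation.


The equation is x³ - 3y³ = -3. For fixed y, x³ = 3·y³ − 3, so a solution requires the RHS to be a perfect cube.
Strategy: iterate y from -50 to 50, compute RHS = 3·y³ − 3, and check whether it is a (positive or negative) perfect cube.
Check small values of y:
  y = 0: RHS = -3 is not a perfect cube.
  y = 1: RHS = 0 = (0)³ ⇒ x = 0 works.
  y = -1: RHS = -6 is not a perfect cube.
  y = 2: RHS = 21 is not a perfect cube.
  y = -2: RHS = -27 = (-3)³ ⇒ x = -3 works.
  y = 3: RHS = 78 is not a perfect cube.
  y = -3: RHS = -84 is not a perfect cube.
Continuing the search up to |y| = 50 finds no further solutions beyond those listed.
Collected solutions: (0, 1), (-3, -2).

Solutions (with |y| ≤ 50): (0, 1), (-3, -2).


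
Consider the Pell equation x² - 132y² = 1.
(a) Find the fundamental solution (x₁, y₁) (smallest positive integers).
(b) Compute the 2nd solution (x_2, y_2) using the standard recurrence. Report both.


Step 1: Find the fundamental solution (x₁, y₁) of x² - 132y² = 1.
  Expand √132 as a continued fraction. a₀ = ⌊√132⌋ = 11; iterate m_{k+1} = d_k·a_k − m_k, d_{k+1} = (132 − m_{k+1}²)/d_k, a_{k+1} = ⌊(a₀ + m_{k+1})/d_{k+1}⌋ (starting m₀ = 0, d₀ = 1), with convergents p_k = a_k·p_{k-1} + p_{k-2}, q_k = a_k·q_{k-1} + q_{k-2} (p₋₁ = 1, q₋₁ = 0):
  k = 0: a₀ = 11; p₀/q₀ = 11/1; p₀² − 132·q₀² = 121 − 132 = -11.
  k = 1: m = 11, d = 11, a = ⌊(11 + 11)/11⌋ = 2; p/q = (2·11 + 1)/(2·1 + 0) = 23/2; p² − 132·q² = 529 − 528 = 1.
  The first convergent with p² − 132·q² = 1 gives the fundamental solution (x₁, y₁) = (23, 2).
Step 2: Apply the recurrence (x_{n+1}, y_{n+1}) = (x₁x_n + 132y₁y_n, x₁y_n + y₁x_n) repeatedly.
  From (x_1, y_1) = (23, 2): x_2 = 23·23 + 132·2·2 = 1057; y_2 = 23·2 + 2·23 = 92.
Step 3: Verify x_2² - 132·y_2² = 1117249 - 1117248 = 1 (should be 1). ✓

(x_1, y_1) = (23, 2); (x_2, y_2) = (1057, 92).


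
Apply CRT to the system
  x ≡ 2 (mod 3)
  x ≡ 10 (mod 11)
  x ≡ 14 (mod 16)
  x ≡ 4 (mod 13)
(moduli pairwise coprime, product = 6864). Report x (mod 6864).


Product of moduli M = 3 · 11 · 16 · 13 = 6864.
Merge one congruence at a time:
  Start: x ≡ 2 (mod 3).
  Combine with x ≡ 10 (mod 11); new modulus lcm = 33.
    Write x = 2 + 3·t and substitute into x ≡ 10 (mod 11): 3·t ≡ 10 − 2 = 8 (mod 11).
    The inverse of 3 mod 11 is 4 (since 3·4 = 12 = 1·11 + 1), so t ≡ 4·8 = 32 ≡ 10 (mod 11).
    Then x = 2 + 3·10 = 32, valid modulo lcm(3, 11) = 33: x ≡ 32 (mod 33).
  Combine with x ≡ 14 (mod 16); new modulus lcm = 528.
    Write x = 32 + 33·t and substitute into x ≡ 14 (mod 16): 33·t ≡ 14 − 32 = -18 (mod 16).
    Reduce coefficients mod 16: 1·t ≡ 14 (mod 16).
    So t ≡ 14 (mod 16).
    Then x = 32 + 33·14 = 494, valid modulo lcm(33, 16) = 528: x ≡ 494 (mod 528).
  Combine with x ≡ 4 (mod 13); new modulus lcm = 6864.
    Write x = 494 + 528·t and substitute into x ≡ 4 (mod 13): 528·t ≡ 4 − 494 = -490 (mod 13).
    Reduce coefficients mod 13: 8·t ≡ 4 (mod 13).
    The inverse of 8 mod 13 is 5 (since 8·5 = 40 = 3·13 + 1), so t ≡ 5·4 = 20 ≡ 7 (mod 13).
    Then x = 494 + 528·7 = 4190, valid modulo lcm(528, 13) = 6864: x ≡ 4190 (mod 6864).
Verify against each original: 4190 mod 3 = 2, 4190 mod 11 = 10, 4190 mod 16 = 14, 4190 mod 13 = 4.

x ≡ 4190 (mod 6864).


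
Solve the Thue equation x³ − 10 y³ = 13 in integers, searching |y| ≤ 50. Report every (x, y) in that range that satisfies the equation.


The equation is x³ - 10y³ = 13. For fixed y, x³ = 10·y³ + 13, so a solution requires the RHS to be a perfect cube.
Strategy: iterate y from -50 to 50, compute RHS = 10·y³ + 13, and check whether it is a (positive or negative) perfect cube.
Check small values of y:
  y = 0: RHS = 13 is not a perfect cube.
  y = 1: RHS = 23 is not a perfect cube.
  y = -1: RHS = 3 is not a perfect cube.
  y = 2: RHS = 93 is not a perfect cube.
  y = -2: RHS = -67 is not a perfect cube.
  y = 3: RHS = 283 is not a perfect cube.
  y = -3: RHS = -257 is not a perfect cube.
Continuing the search up to |y| = 50 finds no solutions either.
No (x, y) in the scanned range satisfies the equation.

No integer solutions with |y| ≤ 50.


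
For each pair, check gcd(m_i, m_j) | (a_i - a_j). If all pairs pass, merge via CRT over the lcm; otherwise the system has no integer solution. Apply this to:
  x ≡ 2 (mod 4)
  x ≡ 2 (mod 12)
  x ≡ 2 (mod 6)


Moduli 4, 12, 6 are not pairwise coprime, so CRT works modulo lcm(m_i) when all pairwise compatibility conditions hold.
Pairwise compatibility: gcd(m_i, m_j) must divide a_i - a_j for every pair.
Merge one congruence at a time:
  Start: x ≡ 2 (mod 4).
  Combine with x ≡ 2 (mod 12): gcd(4, 12) = 4; 2 - 2 = 0, which IS divisible by 4, so compatible.
    Write x = 2 + 4·t and substitute into x ≡ 2 (mod 12): 4·t ≡ 2 − 2 = 0 (mod 12).
    Divide the congruence (and modulus) by g = 4: 1·t ≡ 0 (mod 3).
    So t ≡ 0 (mod 3).
    Then x = 2 + 4·0 = 2, valid modulo lcm(4, 12) = 12: x ≡ 2 (mod 12).
  Combine with x ≡ 2 (mod 6): gcd(12, 6) = 6; 2 - 2 = 0, which IS divisible by 6, so compatible.
    Write x = 2 + 12·t and substitute into x ≡ 2 (mod 6): 12·t ≡ 2 − 2 = 0 (mod 6).
    Divide the congruence (and modulus) by g = 6: 2·t ≡ 0 (mod 1).
    Modulo 1 every t works; take t = 0.
    Then x = 2 + 12·0 = 2, valid modulo lcm(12, 6) = 12: x ≡ 2 (mod 12).
Verify: 2 mod 4 = 2, 2 mod 12 = 2, 2 mod 6 = 2.

x ≡ 2 (mod 12).


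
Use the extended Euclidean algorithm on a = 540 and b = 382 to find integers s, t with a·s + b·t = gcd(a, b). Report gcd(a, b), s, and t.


Euclidean algorithm on (540, 382) — divide until remainder is 0:
  540 = 1 · 382 + 158
  382 = 2 · 158 + 66
  158 = 2 · 66 + 26
  66 = 2 · 26 + 14
  26 = 1 · 14 + 12
  14 = 1 · 12 + 2
  12 = 6 · 2 + 0
gcd(540, 382) = 2.
Track Bezout coefficients alongside the remainders: start with r₀ = 540 = a·1 + b·0 (s = 1, t = 0) and r₁ = 382 = a·0 + b·1 (s = 0, t = 1); each new remainder r_{k+1} = r_{k-1} − q_k·r_k inherits s_{k+1} = s_{k-1} − q_k·s_k, t_{k+1} = t_{k-1} − q_k·t_k, so r_k = a·s_k + b·t_k at every step:
  q = 1: r = 158, s = 1 − 1·0 = 1, t = 0 − 1·1 = -1  (check: 540·1 + 382·(-1) = 158)
  q = 2: r = 66, s = 0 − 2·1 = -2, t = 1 − 2·(-1) = 3  (check: 540·(-2) + 382·3 = 66)
  q = 2: r = 26, s = 1 − 2·(-2) = 5, t = -1 − 2·3 = -7  (check: 540·5 + 382·(-7) = 26)
  q = 2: r = 14, s = -2 − 2·5 = -12, t = 3 − 2·(-7) = 17  (check: 540·(-12) + 382·17 = 14)
  q = 1: r = 12, s = 5 − 1·(-12) = 17, t = -7 − 1·17 = -24  (check: 540·17 + 382·(-24) = 12)
  q = 1: r = 2, s = -12 − 1·17 = -29, t = 17 − 1·(-24) = 41  (check: 540·(-29) + 382·41 = 2)
The row with r = 2 (the gcd) gives the Bezout coefficients s = -29, t = 41.
Result: 540 · (-29) + 382 · (41) = 2.

gcd(540, 382) = 2; s = -29, t = 41 (check: 540·(-29) + 382·41 = 2).


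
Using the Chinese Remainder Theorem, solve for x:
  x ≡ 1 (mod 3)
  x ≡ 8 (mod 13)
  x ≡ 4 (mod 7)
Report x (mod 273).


Moduli 3, 13, 7 are pairwise coprime; by CRT there is a unique solution modulo M = 3 · 13 · 7 = 273.
Solve pairwise, accumulating the modulus:
  Start with x ≡ 1 (mod 3).
  Combine with x ≡ 8 (mod 13): since gcd(3, 13) = 1, we get a unique residue mod 39.
    Write x = 1 + 3·t and substitute into x ≡ 8 (mod 13): 3·t ≡ 8 − 1 = 7 (mod 13).
    The inverse of 3 mod 13 is 9 (since 3·9 = 27 = 2·13 + 1), so t ≡ 9·7 = 63 ≡ 11 (mod 13).
    Then x = 1 + 3·11 = 34, valid modulo lcm(3, 13) = 39: x ≡ 34 (mod 39).
  Combine with x ≡ 4 (mod 7): since gcd(39, 7) = 1, we get a unique residue mod 273.
    Write x = 34 + 39·t and substitute into x ≡ 4 (mod 7): 39·t ≡ 4 − 34 = -30 (mod 7).
    Reduce coefficients mod 7: 4·t ≡ 5 (mod 7).
    The inverse of 4 mod 7 is 2 (since 4·2 = 8 = 1·7 + 1), so t ≡ 2·5 = 10 ≡ 3 (mod 7).
    Then x = 34 + 39·3 = 151, valid modulo lcm(39, 7) = 273: x ≡ 151 (mod 273).
Verify: 151 mod 3 = 1 ✓, 151 mod 13 = 8 ✓, 151 mod 7 = 4 ✓.

x ≡ 151 (mod 273).


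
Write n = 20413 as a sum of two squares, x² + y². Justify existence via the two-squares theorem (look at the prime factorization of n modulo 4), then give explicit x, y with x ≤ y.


Step 1: Factor n = 20413 = 137 · 149.
Step 2: Check the mod-4 condition on each prime factor: 137 ≡ 1 (mod 4), exponent 1; 149 ≡ 1 (mod 4), exponent 1.
All primes ≡ 3 (mod 4) appear to even exponent (or don't appear), so by the two-squares theorem n IS expressible as a sum of two squares.
Step 3: Build a representation. Here n = 137 · 149 is a product of primes ≡ 1 (mod 4). Each prime p ≡ 1 (mod 4) is itself a sum of two squares; find a² by testing p − a² for a perfect square:
  137: 137 − 1² = 136, 137 − 2² = 133, 137 − 3² = 128, 137 − 4² = 121 = 11² ⇒ 137 = 4² + 11².
  149: 149 − 1² = 148, 149 − 2² = 145, 149 − 3² = 140, 149 − 4² = 133, 149 − 5² = 124, 149 − 6² = 113, 149 − 7² = 100 = 10² ⇒ 149 = 7² + 10².
  Combine using the Brahmagupta–Fibonacci identity (a² + b²)(c² + d²) = (ac − bd)² + (ad + bc)² = (ac + bd)² + (ad − bc)²:
  137 · 149 = 20413: from (4² + 11²)(7² + 10²), take (4·7 − 11·10, 4·10 + 11·7) = (28 − 110, 40 + 77) = (-82, 117); dropping signs (only squares matter) gives (82, 117); check 82² + 117² = 6724 + 13689 = 20413 ✓.
Step 4: Order so x ≤ y and verify: 82² + 117² = 6724 + 13689 = 20413 = n. ✓

n = 20413 = 82² + 117² (one valid representation with x ≤ y).


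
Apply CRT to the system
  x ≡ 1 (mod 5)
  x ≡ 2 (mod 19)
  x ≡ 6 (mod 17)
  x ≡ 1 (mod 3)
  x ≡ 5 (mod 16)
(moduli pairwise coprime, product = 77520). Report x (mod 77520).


Product of moduli M = 5 · 19 · 17 · 3 · 16 = 77520.
Merge one congruence at a time:
  Start: x ≡ 1 (mod 5).
  Combine with x ≡ 2 (mod 19); new modulus lcm = 95.
    Write x = 1 + 5·t and substitute into x ≡ 2 (mod 19): 5·t ≡ 2 − 1 = 1 (mod 19).
    The inverse of 5 mod 19 is 4 (since 5·4 = 20 = 1·19 + 1), so t ≡ 4·1 = 4 ≡ 4 (mod 19).
    Then x = 1 + 5·4 = 21, valid modulo lcm(5, 19) = 95: x ≡ 21 (mod 95).
  Combine with x ≡ 6 (mod 17); new modulus lcm = 1615.
    Write x = 21 + 95·t and substitute into x ≡ 6 (mod 17): 95·t ≡ 6 − 21 = -15 (mod 17).
    Reduce coefficients mod 17: 10·t ≡ 2 (mod 17).
    The inverse of 10 mod 17 is 12 (since 10·12 = 120 = 7·17 + 1), so t ≡ 12·2 = 24 ≡ 7 (mod 17).
    Then x = 21 + 95·7 = 686, valid modulo lcm(95, 17) = 1615: x ≡ 686 (mod 1615).
  Combine with x ≡ 1 (mod 3); new modulus lcm = 4845.
    Write x = 686 + 1615·t and substitute into x ≡ 1 (mod 3): 1615·t ≡ 1 − 686 = -685 (mod 3).
    Reduce coefficients mod 3: 1·t ≡ 2 (mod 3).
    So t ≡ 2 (mod 3).
    Then x = 686 + 1615·2 = 3916, valid modulo lcm(1615, 3) = 4845: x ≡ 3916 (mod 4845).
  Combine with x ≡ 5 (mod 16); new modulus lcm = 77520.
    Write x = 3916 + 4845·t and substitute into x ≡ 5 (mod 16): 4845·t ≡ 5 − 3916 = -3911 (mod 16).
    Reduce coefficients mod 16: 13·t ≡ 9 (mod 16).
    The inverse of 13 mod 16 is 5 (since 13·5 = 65 = 4·16 + 1), so t ≡ 5·9 = 45 ≡ 13 (mod 16).
    Then x = 3916 + 4845·13 = 66901, valid modulo lcm(4845, 16) = 77520: x ≡ 66901 (mod 77520).
Verify against each original: 66901 mod 5 = 1, 66901 mod 19 = 2, 66901 mod 17 = 6, 66901 mod 3 = 1, 66901 mod 16 = 5.

x ≡ 66901 (mod 77520).


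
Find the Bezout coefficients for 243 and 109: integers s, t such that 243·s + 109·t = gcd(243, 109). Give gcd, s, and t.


Euclidean algorithm on (243, 109) — divide until remainder is 0:
  243 = 2 · 109 + 25
  109 = 4 · 25 + 9
  25 = 2 · 9 + 7
  9 = 1 · 7 + 2
  7 = 3 · 2 + 1
  2 = 2 · 1 + 0
gcd(243, 109) = 1.
Track Bezout coefficients alongside the remainders: start with r₀ = 243 = a·1 + b·0 (s = 1, t = 0) and r₁ = 109 = a·0 + b·1 (s = 0, t = 1); each new remainder r_{k+1} = r_{k-1} − q_k·r_k inherits s_{k+1} = s_{k-1} − q_k·s_k, t_{k+1} = t_{k-1} − q_k·t_k, so r_k = a·s_k + b·t_k at every step:
  q = 2: r = 25, s = 1 − 2·0 = 1, t = 0 − 2·1 = -2  (check: 243·1 + 109·(-2) = 25)
  q = 4: r = 9, s = 0 − 4·1 = -4, t = 1 − 4·(-2) = 9  (check: 243·(-4) + 109·9 = 9)
  q = 2: r = 7, s = 1 − 2·(-4) = 9, t = -2 − 2·9 = -20  (check: 243·9 + 109·(-20) = 7)
  q = 1: r = 2, s = -4 − 1·9 = -13, t = 9 − 1·(-20) = 29  (check: 243·(-13) + 109·29 = 2)
  q = 3: r = 1, s = 9 − 3·(-13) = 48, t = -20 − 3·29 = -107  (check: 243·48 + 109·(-107) = 1)
The row with r = 1 (the gcd) gives the Bezout coefficients s = 48, t = -107.
Result: 243 · (48) + 109 · (-107) = 1.

gcd(243, 109) = 1; s = 48, t = -107 (check: 243·48 + 109·(-107) = 1).


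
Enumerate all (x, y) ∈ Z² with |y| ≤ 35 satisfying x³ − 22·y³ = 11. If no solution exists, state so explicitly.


The equation is x³ - 22y³ = 11. For fixed y, x³ = 22·y³ + 11, so a solution requires the RHS to be a perfect cube.
Strategy: iterate y from -35 to 35, compute RHS = 22·y³ + 11, and check whether it is a (positive or negative) perfect cube.
Check small values of y:
  y = 0: RHS = 11 is not a perfect cube.
  y = 1: RHS = 33 is not a perfect cube.
  y = -1: RHS = -11 is not a perfect cube.
  y = 2: RHS = 187 is not a perfect cube.
  y = -2: RHS = -165 is not a perfect cube.
  y = 3: RHS = 605 is not a perfect cube.
  y = -3: RHS = -583 is not a perfect cube.
Continuing the search up to |y| = 35 finds no solutions either.
No (x, y) in the scanned range satisfies the equation.

No integer solutions with |y| ≤ 35.


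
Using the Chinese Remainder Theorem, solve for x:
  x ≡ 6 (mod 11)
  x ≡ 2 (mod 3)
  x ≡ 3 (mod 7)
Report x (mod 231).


Moduli 11, 3, 7 are pairwise coprime; by CRT there is a unique solution modulo M = 11 · 3 · 7 = 231.
Solve pairwise, accumulating the modulus:
  Start with x ≡ 6 (mod 11).
  Combine with x ≡ 2 (mod 3): since gcd(11, 3) = 1, we get a unique residue mod 33.
    Write x = 6 + 11·t and substitute into x ≡ 2 (mod 3): 11·t ≡ 2 − 6 = -4 (mod 3).
    Reduce coefficients mod 3: 2·t ≡ 2 (mod 3).
    The inverse of 2 mod 3 is 2 (since 2·2 = 4 = 1·3 + 1), so t ≡ 2·2 = 4 ≡ 1 (mod 3).
    Then x = 6 + 11·1 = 17, valid modulo lcm(11, 3) = 33: x ≡ 17 (mod 33).
  Combine with x ≡ 3 (mod 7): since gcd(33, 7) = 1, we get a unique residue mod 231.
    Write x = 17 + 33·t and substitute into x ≡ 3 (mod 7): 33·t ≡ 3 − 17 = -14 (mod 7).
    Reduce coefficients mod 7: 5·t ≡ 0 (mod 7).
    The inverse of 5 mod 7 is 3 (since 5·3 = 15 = 2·7 + 1), so t ≡ 3·0 = 0 ≡ 0 (mod 7).
    Then x = 17 + 33·0 = 17, valid modulo lcm(33, 7) = 231: x ≡ 17 (mod 231).
Verify: 17 mod 11 = 6 ✓, 17 mod 3 = 2 ✓, 17 mod 7 = 3 ✓.

x ≡ 17 (mod 231).


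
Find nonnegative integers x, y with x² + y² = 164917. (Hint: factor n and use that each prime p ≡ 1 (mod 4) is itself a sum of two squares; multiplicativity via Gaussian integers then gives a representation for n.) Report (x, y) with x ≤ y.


Step 1: Factor n = 164917 = 17 · 89 · 109.
Step 2: Check the mod-4 condition on each prime factor: 17 ≡ 1 (mod 4), exponent 1; 89 ≡ 1 (mod 4), exponent 1; 109 ≡ 1 (mod 4), exponent 1.
All primes ≡ 3 (mod 4) appear to even exponent (or don't appear), so by the two-squares theorem n IS expressible as a sum of two squares.
Step 3: Build a representation. Here n = 17 · 89 · 109 is a product of primes ≡ 1 (mod 4). Each prime p ≡ 1 (mod 4) is itself a sum of two squares; find a² by testing p − a² for a perfect square:
  17: 17 − 1² = 16 = 4² ⇒ 17 = 1² + 4².
  89: 89 − 1² = 88, 89 − 2² = 85, 89 − 3² = 80, 89 − 4² = 73, 89 − 5² = 64 = 8² ⇒ 89 = 5² + 8².
  109: 109 − 1² = 108, 109 − 2² = 105, 109 − 3² = 100 = 10² ⇒ 109 = 3² + 10².
  Combine using the Brahmagupta–Fibonacci identity (a² + b²)(c² + d²) = (ac − bd)² + (ad + bc)² = (ac + bd)² + (ad − bc)²:
  17 · 89 = 1513: from (1² + 4²)(5² + 8²), take (1·5 − 4·8, 1·8 + 4·5) = (5 − 32, 8 + 20) = (-27, 28); dropping signs (only squares matter) gives (27, 28); check 27² + 28² = 729 + 784 = 1513 ✓.
  1513 · 109 = 164917: from (27² + 28²)(3² + 10²), take (27·3 − 28·10, 27·10 + 28·3) = (81 − 280, 270 + 84) = (-199, 354); dropping signs (only squares matter) gives (199, 354); check 199² + 354² = 39601 + 125316 = 164917 ✓.
Step 4: Order so x ≤ y and verify: 199² + 354² = 39601 + 125316 = 164917 = n. ✓

n = 164917 = 199² + 354² (one valid representation with x ≤ y).


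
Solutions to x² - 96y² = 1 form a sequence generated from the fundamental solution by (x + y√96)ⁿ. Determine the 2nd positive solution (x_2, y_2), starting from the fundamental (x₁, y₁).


Step 1: Find the fundamental solution (x₁, y₁) of x² - 96y² = 1.
  Expand √96 as a continued fraction. a₀ = ⌊√96⌋ = 9; iterate m_{k+1} = d_k·a_k − m_k, d_{k+1} = (96 − m_{k+1}²)/d_k, a_{k+1} = ⌊(a₀ + m_{k+1})/d_{k+1}⌋ (starting m₀ = 0, d₀ = 1), with convergents p_k = a_k·p_{k-1} + p_{k-2}, q_k = a_k·q_{k-1} + q_{k-2} (p₋₁ = 1, q₋₁ = 0):
  k = 0: a₀ = 9; p₀/q₀ = 9/1; p₀² − 96·q₀² = 81 − 96 = -15.
  k = 1: m = 9, d = 15, a = ⌊(9 + 9)/15⌋ = 1; p/q = (1·9 + 1)/(1·1 + 0) = 10/1; p² − 96·q² = 100 − 96 = 4.
  k = 2: m = 6, d = 4, a = ⌊(9 + 6)/4⌋ = 3; p/q = (3·10 + 9)/(3·1 + 1) = 39/4; p² − 96·q² = 1521 − 1536 = -15.
  k = 3: m = 6, d = 15, a = ⌊(9 + 6)/15⌋ = 1; p/q = (1·39 + 10)/(1·4 + 1) = 49/5; p² − 96·q² = 2401 − 2400 = 1.
  The first convergent with p² − 96·q² = 1 gives the fundamental solution (x₁, y₁) = (49, 5).
Step 2: Apply the recurrence (x_{n+1}, y_{n+1}) = (x₁x_n + 96y₁y_n, x₁y_n + y₁x_n) repeatedly.
  From (x_1, y_1) = (49, 5): x_2 = 49·49 + 96·5·5 = 4801; y_2 = 49·5 + 5·49 = 490.
Step 3: Verify x_2² - 96·y_2² = 23049601 - 23049600 = 1 (should be 1). ✓

(x_1, y_1) = (49, 5); (x_2, y_2) = (4801, 490).


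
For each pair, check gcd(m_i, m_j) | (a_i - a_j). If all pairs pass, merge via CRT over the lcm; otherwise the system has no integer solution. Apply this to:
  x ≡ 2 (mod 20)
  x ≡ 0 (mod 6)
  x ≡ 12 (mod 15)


Moduli 20, 6, 15 are not pairwise coprime, so CRT works modulo lcm(m_i) when all pairwise compatibility conditions hold.
Pairwise compatibility: gcd(m_i, m_j) must divide a_i - a_j for every pair.
Merge one congruence at a time:
  Start: x ≡ 2 (mod 20).
  Combine with x ≡ 0 (mod 6): gcd(20, 6) = 2; 0 - 2 = -2, which IS divisible by 2, so compatible.
    Write x = 2 + 20·t and substitute into x ≡ 0 (mod 6): 20·t ≡ 0 − 2 = -2 (mod 6).
    Divide the congruence (and modulus) by g = 2: 10·t ≡ -1 (mod 3).
    Reduce coefficients mod 3: 1·t ≡ 2 (mod 3).
    So t ≡ 2 (mod 3).
    Then x = 2 + 20·2 = 42, valid modulo lcm(20, 6) = 60: x ≡ 42 (mod 60).
  Combine with x ≡ 12 (mod 15): gcd(60, 15) = 15; 12 - 42 = -30, which IS divisible by 15, so compatible.
    Write x = 42 + 60·t and substitute into x ≡ 12 (mod 15): 60·t ≡ 12 − 42 = -30 (mod 15).
    Divide the congruence (and modulus) by g = 15: 4·t ≡ -2 (mod 1).
    Modulo 1 every t works; take t = 0.
    Then x = 42 + 60·0 = 42, valid modulo lcm(60, 15) = 60: x ≡ 42 (mod 60).
Verify: 42 mod 20 = 2, 42 mod 6 = 0, 42 mod 15 = 12.

x ≡ 42 (mod 60).


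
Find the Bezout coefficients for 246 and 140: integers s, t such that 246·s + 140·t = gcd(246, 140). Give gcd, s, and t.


Euclidean algorithm on (246, 140) — divide until remainder is 0:
  246 = 1 · 140 + 106
  140 = 1 · 106 + 34
  106 = 3 · 34 + 4
  34 = 8 · 4 + 2
  4 = 2 · 2 + 0
gcd(246, 140) = 2.
Track Bezout coefficients alongside the remainders: start with r₀ = 246 = a·1 + b·0 (s = 1, t = 0) and r₁ = 140 = a·0 + b·1 (s = 0, t = 1); each new remainder r_{k+1} = r_{k-1} − q_k·r_k inherits s_{k+1} = s_{k-1} − q_k·s_k, t_{k+1} = t_{k-1} − q_k·t_k, so r_k = a·s_k + b·t_k at every step:
  q = 1: r = 106, s = 1 − 1·0 = 1, t = 0 − 1·1 = -1  (check: 246·1 + 140·(-1) = 106)
  q = 1: r = 34, s = 0 − 1·1 = -1, t = 1 − 1·(-1) = 2  (check: 246·(-1) + 140·2 = 34)
  q = 3: r = 4, s = 1 − 3·(-1) = 4, t = -1 − 3·2 = -7  (check: 246·4 + 140·(-7) = 4)
  q = 8: r = 2, s = -1 − 8·4 = -33, t = 2 − 8·(-7) = 58  (check: 246·(-33) + 140·58 = 2)
The row with r = 2 (the gcd) gives the Bezout coefficients s = -33, t = 58.
Result: 246 · (-33) + 140 · (58) = 2.

gcd(246, 140) = 2; s = -33, t = 58 (check: 246·(-33) + 140·58 = 2).


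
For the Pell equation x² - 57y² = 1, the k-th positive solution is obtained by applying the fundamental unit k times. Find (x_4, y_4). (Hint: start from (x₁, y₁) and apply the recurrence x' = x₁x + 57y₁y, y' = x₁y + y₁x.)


Step 1: Find the fundamental solution (x₁, y₁) of x² - 57y² = 1.
  Expand √57 as a continued fraction. a₀ = ⌊√57⌋ = 7; iterate m_{k+1} = d_k·a_k − m_k, d_{k+1} = (57 − m_{k+1}²)/d_k, a_{k+1} = ⌊(a₀ + m_{k+1})/d_{k+1}⌋ (starting m₀ = 0, d₀ = 1), with convergents p_k = a_k·p_{k-1} + p_{k-2}, q_k = a_k·q_{k-1} + q_{k-2} (p₋₁ = 1, q₋₁ = 0):
  k = 0: a₀ = 7; p₀/q₀ = 7/1; p₀² − 57·q₀² = 49 − 57 = -8.
  k = 1: m = 7, d = 8, a = ⌊(7 + 7)/8⌋ = 1; p/q = (1·7 + 1)/(1·1 + 0) = 8/1; p² − 57·q² = 64 − 57 = 7.
  k = 2: m = 1, d = 7, a = ⌊(7 + 1)/7⌋ = 1; p/q = (1·8 + 7)/(1·1 + 1) = 15/2; p² − 57·q² = 225 − 228 = -3.
  k = 3: m = 6, d = 3, a = ⌊(7 + 6)/3⌋ = 4; p/q = (4·15 + 8)/(4·2 + 1) = 68/9; p² − 57·q² = 4624 − 4617 = 7.
  k = 4: m = 6, d = 7, a = ⌊(7 + 6)/7⌋ = 1; p/q = (1·68 + 15)/(1·9 + 2) = 83/11; p² − 57·q² = 6889 − 6897 = -8.
  k = 5: m = 1, d = 8, a = ⌊(7 + 1)/8⌋ = 1; p/q = (1·83 + 68)/(1·11 + 9) = 151/20; p² − 57·q² = 22801 − 22800 = 1.
  The first convergent with p² − 57·q² = 1 gives the fundamental solution (x₁, y₁) = (151, 20).
Step 2: Apply the recurrence (x_{n+1}, y_{n+1}) = (x₁x_n + 57y₁y_n, x₁y_n + y₁x_n) repeatedly.
  From (x_1, y_1) = (151, 20): x_2 = 151·151 + 57·20·20 = 45601; y_2 = 151·20 + 20·151 = 6040.
  From (x_2, y_2) = (45601, 6040): x_3 = 151·45601 + 57·20·6040 = 13771351; y_3 = 151·6040 + 20·45601 = 1824060.
  From (x_3, y_3) = (13771351, 1824060): x_4 = 151·13771351 + 57·20·1824060 = 4158902401; y_4 = 151·1824060 + 20·13771351 = 550860080.
Step 3: Verify x_4² - 57·y_4² = 17296469181043564801 - 17296469181043564800 = 1 (should be 1). ✓

(x_1, y_1) = (151, 20); (x_4, y_4) = (4158902401, 550860080).


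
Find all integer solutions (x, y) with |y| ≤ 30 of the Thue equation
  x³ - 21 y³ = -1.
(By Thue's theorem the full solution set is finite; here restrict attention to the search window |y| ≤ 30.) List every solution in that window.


The equation is x³ - 21y³ = -1. For fixed y, x³ = 21·y³ − 1, so a solution requires the RHS to be a perfect cube.
Strategy: iterate y from -30 to 30, compute RHS = 21·y³ − 1, and check whether it is a (positive or negative) perfect cube.
Check small values of y:
  y = 0: RHS = -1 = (-1)³ ⇒ x = -1 works.
  y = 1: RHS = 20 is not a perfect cube.
  y = -1: RHS = -22 is not a perfect cube.
  y = 2: RHS = 167 is not a perfect cube.
  y = -2: RHS = -169 is not a perfect cube.
  y = 3: RHS = 566 is not a perfect cube.
  y = -3: RHS = -568 is not a perfect cube.
Continuing the search up to |y| = 30 finds no further solutions beyond those listed.
Collected solutions: (-1, 0).

Solutions (with |y| ≤ 30): (-1, 0).


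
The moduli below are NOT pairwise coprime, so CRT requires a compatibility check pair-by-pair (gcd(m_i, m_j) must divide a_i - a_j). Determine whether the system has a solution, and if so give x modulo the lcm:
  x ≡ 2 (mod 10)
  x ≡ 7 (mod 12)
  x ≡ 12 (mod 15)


Moduli 10, 12, 15 are not pairwise coprime, so CRT works modulo lcm(m_i) when all pairwise compatibility conditions hold.
Pairwise compatibility: gcd(m_i, m_j) must divide a_i - a_j for every pair.
Merge one congruence at a time:
  Start: x ≡ 2 (mod 10).
  Combine with x ≡ 7 (mod 12): gcd(10, 12) = 2, and 7 - 2 = 5 is NOT divisible by 2.
    ⇒ system is inconsistent (no integer solution).

No solution (the system is inconsistent).


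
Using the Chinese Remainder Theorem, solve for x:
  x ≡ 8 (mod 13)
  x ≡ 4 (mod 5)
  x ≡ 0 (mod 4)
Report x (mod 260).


Moduli 13, 5, 4 are pairwise coprime; by CRT there is a unique solution modulo M = 13 · 5 · 4 = 260.
Solve pairwise, accumulating the modulus:
  Start with x ≡ 8 (mod 13).
  Combine with x ≡ 4 (mod 5): since gcd(13, 5) = 1, we get a unique residue mod 65.
    Write x = 8 + 13·t and substitute into x ≡ 4 (mod 5): 13·t ≡ 4 − 8 = -4 (mod 5).
    Reduce coefficients mod 5: 3·t ≡ 1 (mod 5).
    The inverse of 3 mod 5 is 2 (since 3·2 = 6 = 1·5 + 1), so t ≡ 2·1 = 2 ≡ 2 (mod 5).
    Then x = 8 + 13·2 = 34, valid modulo lcm(13, 5) = 65: x ≡ 34 (mod 65).
  Combine with x ≡ 0 (mod 4): since gcd(65, 4) = 1, we get a unique residue mod 260.
    Write x = 34 + 65·t and substitute into x ≡ 0 (mod 4): 65·t ≡ 0 − 34 = -34 (mod 4).
    Reduce coefficients mod 4: 1·t ≡ 2 (mod 4).
    So t ≡ 2 (mod 4).
    Then x = 34 + 65·2 = 164, valid modulo lcm(65, 4) = 260: x ≡ 164 (mod 260).
Verify: 164 mod 13 = 8 ✓, 164 mod 5 = 4 ✓, 164 mod 4 = 0 ✓.

x ≡ 164 (mod 260).


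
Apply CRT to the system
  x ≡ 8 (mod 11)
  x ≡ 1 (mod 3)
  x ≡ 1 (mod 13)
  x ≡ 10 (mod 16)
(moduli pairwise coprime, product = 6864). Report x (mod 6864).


Product of moduli M = 11 · 3 · 13 · 16 = 6864.
Merge one congruence at a time:
  Start: x ≡ 8 (mod 11).
  Combine with x ≡ 1 (mod 3); new modulus lcm = 33.
    Write x = 8 + 11·t and substitute into x ≡ 1 (mod 3): 11·t ≡ 1 − 8 = -7 (mod 3).
    Reduce coefficients mod 3: 2·t ≡ 2 (mod 3).
    The inverse of 2 mod 3 is 2 (since 2·2 = 4 = 1·3 + 1), so t ≡ 2·2 = 4 ≡ 1 (mod 3).
    Then x = 8 + 11·1 = 19, valid modulo lcm(11, 3) = 33: x ≡ 19 (mod 33).
  Combine with x ≡ 1 (mod 13); new modulus lcm = 429.
    Write x = 19 + 33·t and substitute into x ≡ 1 (mod 13): 33·t ≡ 1 − 19 = -18 (mod 13).
    Reduce coefficients mod 13: 7·t ≡ 8 (mod 13).
    The inverse of 7 mod 13 is 2 (since 7·2 = 14 = 1·13 + 1), so t ≡ 2·8 = 16 ≡ 3 (mod 13).
    Then x = 19 + 33·3 = 118, valid modulo lcm(33, 13) = 429: x ≡ 118 (mod 429).
  Combine with x ≡ 10 (mod 16); new modulus lcm = 6864.
    Write x = 118 + 429·t and substitute into x ≡ 10 (mod 16): 429·t ≡ 10 − 118 = -108 (mod 16).
    Reduce coefficients mod 16: 13·t ≡ 4 (mod 16).
    The inverse of 13 mod 16 is 5 (since 13·5 = 65 = 4·16 + 1), so t ≡ 5·4 = 20 ≡ 4 (mod 16).
    Then x = 118 + 429·4 = 1834, valid modulo lcm(429, 16) = 6864: x ≡ 1834 (mod 6864).
Verify against each original: 1834 mod 11 = 8, 1834 mod 3 = 1, 1834 mod 13 = 1, 1834 mod 16 = 10.

x ≡ 1834 (mod 6864).
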